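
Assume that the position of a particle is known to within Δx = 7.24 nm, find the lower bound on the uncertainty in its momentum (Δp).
7.283 × 10^-27 kg·m/s

Using the Heisenberg uncertainty principle:
ΔxΔp ≥ ℏ/2

The minimum uncertainty in momentum is:
Δp_min = ℏ/(2Δx)
Δp_min = (1.055e-34 J·s) / (2 × 7.240e-09 m)
Δp_min = 7.283e-27 kg·m/s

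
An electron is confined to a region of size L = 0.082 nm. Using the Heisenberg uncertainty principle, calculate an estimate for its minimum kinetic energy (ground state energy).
1.417 eV

Using the uncertainty principle to estimate ground state energy:

1. The position uncertainty is approximately the confinement size:
   Δx ≈ L = 8.200e-11 m

2. From ΔxΔp ≥ ℏ/2, the minimum momentum uncertainty is:
   Δp ≈ ℏ/(2L) = 6.430e-25 kg·m/s

3. The kinetic energy is approximately:
   KE ≈ (Δp)²/(2m) = (6.430e-25)²/(2 × 9.109e-31 kg)
   KE ≈ 2.270e-19 J = 1.417 eV

This is an order-of-magnitude estimate of the ground state energy.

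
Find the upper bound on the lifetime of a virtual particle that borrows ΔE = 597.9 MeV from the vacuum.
5.504 × 10^-25 s

Using the energy-time uncertainty principle:
ΔEΔt ≥ ℏ/2

For a virtual particle borrowing energy ΔE, the maximum lifetime is:
Δt_max = ℏ/(2ΔE)

Converting energy:
ΔE = 597.9 MeV = 9.579e-11 J

Δt_max = (1.055e-34 J·s) / (2 × 9.579e-11 J)
Δt_max = 5.504e-25 s = 5.504 × 10^-25 s

Virtual particles with higher borrowed energy exist for shorter times.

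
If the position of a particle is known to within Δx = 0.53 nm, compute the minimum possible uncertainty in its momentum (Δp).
9.949 × 10^-26 kg·m/s

Using the Heisenberg uncertainty principle:
ΔxΔp ≥ ℏ/2

The minimum uncertainty in momentum is:
Δp_min = ℏ/(2Δx)
Δp_min = (1.055e-34 J·s) / (2 × 5.300e-10 m)
Δp_min = 9.949e-26 kg·m/s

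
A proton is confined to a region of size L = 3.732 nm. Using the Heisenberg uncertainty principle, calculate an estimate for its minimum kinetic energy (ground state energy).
372.452 neV

Using the uncertainty principle to estimate ground state energy:

1. The position uncertainty is approximately the confinement size:
   Δx ≈ L = 3.732e-09 m

2. From ΔxΔp ≥ ℏ/2, the minimum momentum uncertainty is:
   Δp ≈ ℏ/(2L) = 1.413e-26 kg·m/s

3. The kinetic energy is approximately:
   KE ≈ (Δp)²/(2m) = (1.413e-26)²/(2 × 1.673e-27 kg)
   KE ≈ 5.967e-26 J = 372.452 neV

This is an order-of-magnitude estimate of the ground state energy.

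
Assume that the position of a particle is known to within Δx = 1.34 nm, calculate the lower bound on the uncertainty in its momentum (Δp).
3.935 × 10^-26 kg·m/s

Using the Heisenberg uncertainty principle:
ΔxΔp ≥ ℏ/2

The minimum uncertainty in momentum is:
Δp_min = ℏ/(2Δx)
Δp_min = (1.055e-34 J·s) / (2 × 1.340e-09 m)
Δp_min = 3.935e-26 kg·m/s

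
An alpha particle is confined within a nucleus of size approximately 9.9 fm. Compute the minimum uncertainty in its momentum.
5.326 × 10^-21 kg·m/s

Using the Heisenberg uncertainty principle:
ΔxΔp ≥ ℏ/2

With Δx ≈ L = 9.900e-15 m (the confinement size):
Δp_min = ℏ/(2Δx)
Δp_min = (1.055e-34 J·s) / (2 × 9.900e-15 m)
Δp_min = 5.326e-21 kg·m/s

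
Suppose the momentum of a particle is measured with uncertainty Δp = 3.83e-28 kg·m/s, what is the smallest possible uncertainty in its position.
137.673 nm

Using the Heisenberg uncertainty principle:
ΔxΔp ≥ ℏ/2

The minimum uncertainty in position is:
Δx_min = ℏ/(2Δp)
Δx_min = (1.055e-34 J·s) / (2 × 3.830e-28 kg·m/s)
Δx_min = 1.377e-07 m = 137.673 nm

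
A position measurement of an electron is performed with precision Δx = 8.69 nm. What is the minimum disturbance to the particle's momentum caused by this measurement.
6.068 × 10^-27 kg·m/s

The uncertainty principle implies that measuring position disturbs momentum:
ΔxΔp ≥ ℏ/2

When we measure position with precision Δx, we necessarily introduce a momentum uncertainty:
Δp ≥ ℏ/(2Δx)
Δp_min = (1.055e-34 J·s) / (2 × 8.690e-09 m)
Δp_min = 6.068e-27 kg·m/s

The more precisely we measure position, the greater the momentum disturbance.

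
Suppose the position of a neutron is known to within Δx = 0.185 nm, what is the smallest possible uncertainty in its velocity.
170.168 m/s

Using the Heisenberg uncertainty principle and Δp = mΔv:
ΔxΔp ≥ ℏ/2
Δx(mΔv) ≥ ℏ/2

The minimum uncertainty in velocity is:
Δv_min = ℏ/(2mΔx)
Δv_min = (1.055e-34 J·s) / (2 × 1.675e-27 kg × 1.850e-10 m)
Δv_min = 1.702e+02 m/s = 170.168 m/s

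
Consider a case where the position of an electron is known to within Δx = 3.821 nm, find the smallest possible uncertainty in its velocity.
15.149 km/s

Using the Heisenberg uncertainty principle and Δp = mΔv:
ΔxΔp ≥ ℏ/2
Δx(mΔv) ≥ ℏ/2

The minimum uncertainty in velocity is:
Δv_min = ℏ/(2mΔx)
Δv_min = (1.055e-34 J·s) / (2 × 9.109e-31 kg × 3.821e-09 m)
Δv_min = 1.515e+04 m/s = 15.149 km/s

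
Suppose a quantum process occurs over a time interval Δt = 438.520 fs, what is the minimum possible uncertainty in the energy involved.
750.493 μeV

Using the energy-time uncertainty principle:
ΔEΔt ≥ ℏ/2

The minimum uncertainty in energy is:
ΔE_min = ℏ/(2Δt)
ΔE_min = (1.055e-34 J·s) / (2 × 4.385e-13 s)
ΔE_min = 1.202e-22 J = 750.493 μeV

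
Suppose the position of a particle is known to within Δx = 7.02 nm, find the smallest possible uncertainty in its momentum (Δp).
7.511 × 10^-27 kg·m/s

Using the Heisenberg uncertainty principle:
ΔxΔp ≥ ℏ/2

The minimum uncertainty in momentum is:
Δp_min = ℏ/(2Δx)
Δp_min = (1.055e-34 J·s) / (2 × 7.020e-09 m)
Δp_min = 7.511e-27 kg·m/s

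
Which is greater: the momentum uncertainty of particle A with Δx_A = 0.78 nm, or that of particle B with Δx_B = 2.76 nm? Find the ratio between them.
Particle A has the larger minimum momentum uncertainty, by a factor of 3.54.

For each particle, the minimum momentum uncertainty is Δp_min = ℏ/(2Δx):

Particle A: Δp_A = ℏ/(2×7.800e-10 m) = 6.760e-26 kg·m/s
Particle B: Δp_B = ℏ/(2×2.760e-09 m) = 1.910e-26 kg·m/s

Ratio: Δp_A/Δp_B = 3.54

Since Δp_min ∝ 1/Δx, the particle with smaller position uncertainty (A) has larger momentum uncertainty.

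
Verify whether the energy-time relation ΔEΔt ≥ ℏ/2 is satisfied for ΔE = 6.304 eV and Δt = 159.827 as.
Yes, it satisfies the uncertainty relation.

Calculate the product ΔEΔt:
ΔE = 6.304 eV = 1.010e-18 J
ΔEΔt = (1.010e-18 J) × (1.598e-16 s)
ΔEΔt = 1.614e-34 J·s

Compare to the minimum allowed value ℏ/2:
ℏ/2 = 5.273e-35 J·s

Since ΔEΔt = 1.614e-34 J·s ≥ 5.273e-35 J·s = ℏ/2,
this satisfies the uncertainty relation.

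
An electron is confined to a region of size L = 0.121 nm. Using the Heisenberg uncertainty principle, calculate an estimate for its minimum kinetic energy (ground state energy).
650.567 meV

Using the uncertainty principle to estimate ground state energy:

1. The position uncertainty is approximately the confinement size:
   Δx ≈ L = 1.210e-10 m

2. From ΔxΔp ≥ ℏ/2, the minimum momentum uncertainty is:
   Δp ≈ ℏ/(2L) = 4.358e-25 kg·m/s

3. The kinetic energy is approximately:
   KE ≈ (Δp)²/(2m) = (4.358e-25)²/(2 × 9.109e-31 kg)
   KE ≈ 1.042e-19 J = 650.567 meV

This is an order-of-magnitude estimate of the ground state energy.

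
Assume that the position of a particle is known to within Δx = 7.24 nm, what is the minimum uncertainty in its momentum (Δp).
7.283 × 10^-27 kg·m/s

Using the Heisenberg uncertainty principle:
ΔxΔp ≥ ℏ/2

The minimum uncertainty in momentum is:
Δp_min = ℏ/(2Δx)
Δp_min = (1.055e-34 J·s) / (2 × 7.240e-09 m)
Δp_min = 7.283e-27 kg·m/s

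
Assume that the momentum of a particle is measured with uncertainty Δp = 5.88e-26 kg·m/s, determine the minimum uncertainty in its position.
896.745 pm

Using the Heisenberg uncertainty principle:
ΔxΔp ≥ ℏ/2

The minimum uncertainty in position is:
Δx_min = ℏ/(2Δp)
Δx_min = (1.055e-34 J·s) / (2 × 5.880e-26 kg·m/s)
Δx_min = 8.967e-10 m = 896.745 pm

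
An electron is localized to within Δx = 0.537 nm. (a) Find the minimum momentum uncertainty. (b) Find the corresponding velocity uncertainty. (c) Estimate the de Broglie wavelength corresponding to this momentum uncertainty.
(a) Δp_min = 9.819 × 10^-26 kg·m/s
(b) Δv_min = 107.791 km/s
(c) λ_dB = 6.748 nm

Step-by-step:

(a) From the uncertainty principle:
Δp_min = ℏ/(2Δx) = (1.055e-34 J·s)/(2 × 5.370e-10 m) = 9.819e-26 kg·m/s

(b) The velocity uncertainty:
Δv = Δp/m = (9.819e-26 kg·m/s)/(9.109e-31 kg) = 1.078e+05 m/s = 107.791 km/s

(c) The de Broglie wavelength for this momentum:
λ = h/p = (6.626e-34 J·s)/(9.819e-26 kg·m/s) = 6.748e-09 m = 6.748 nm

Note: The de Broglie wavelength is comparable to the localization size, as expected from wave-particle duality.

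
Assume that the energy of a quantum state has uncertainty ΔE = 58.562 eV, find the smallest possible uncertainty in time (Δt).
5.620 as

Using the energy-time uncertainty principle:
ΔEΔt ≥ ℏ/2

The minimum uncertainty in time is:
Δt_min = ℏ/(2ΔE)
Δt_min = (1.055e-34 J·s) / (2 × 9.383e-18 J)
Δt_min = 5.620e-18 s = 5.620 as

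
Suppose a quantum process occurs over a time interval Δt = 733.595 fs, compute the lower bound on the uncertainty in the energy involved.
448.621 μeV

Using the energy-time uncertainty principle:
ΔEΔt ≥ ℏ/2

The minimum uncertainty in energy is:
ΔE_min = ℏ/(2Δt)
ΔE_min = (1.055e-34 J·s) / (2 × 7.336e-13 s)
ΔE_min = 7.188e-23 J = 448.621 μeV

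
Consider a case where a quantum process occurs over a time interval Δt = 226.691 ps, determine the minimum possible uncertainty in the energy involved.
1.452 μeV

Using the energy-time uncertainty principle:
ΔEΔt ≥ ℏ/2

The minimum uncertainty in energy is:
ΔE_min = ℏ/(2Δt)
ΔE_min = (1.055e-34 J·s) / (2 × 2.267e-10 s)
ΔE_min = 2.326e-25 J = 1.452 μeV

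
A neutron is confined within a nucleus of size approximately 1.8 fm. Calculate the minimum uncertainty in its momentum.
2.929 × 10^-20 kg·m/s

Using the Heisenberg uncertainty principle:
ΔxΔp ≥ ℏ/2

With Δx ≈ L = 1.800e-15 m (the confinement size):
Δp_min = ℏ/(2Δx)
Δp_min = (1.055e-34 J·s) / (2 × 1.800e-15 m)
Δp_min = 2.929e-20 kg·m/s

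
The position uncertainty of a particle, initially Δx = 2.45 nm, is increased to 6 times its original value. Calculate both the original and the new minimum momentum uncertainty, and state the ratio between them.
Original Δp_min = 2.152 × 10^-26 kg·m/s; new Δp'_min = 3.587 × 10^-27 kg·m/s; ratio Δp'_min/Δp_min = 1/6.

From the uncertainty principle ΔxΔp ≥ ℏ/2, the minimum momentum uncertainty is Δp_min = ℏ/(2Δx).

Original (Δx = 2.45 nm = 2.450e-09 m):
Δp_min = (1.055e-34 J·s)/(2 × 2.450e-09 m) = 2.152e-26 kg·m/s

When Δx → 6Δx:
Δp'_min = ℏ/(2 × 6Δx) = (1/6) × ℏ/(2Δx) = (1/6) × Δp_min
Δp'_min = 1/6 × 2.152e-26 kg·m/s = 3.587e-27 kg·m/s

Since Δp_min ∝ 1/Δx, when Δx is increased to 6 times its original value, Δp_min decreases to 1/6 of its original value.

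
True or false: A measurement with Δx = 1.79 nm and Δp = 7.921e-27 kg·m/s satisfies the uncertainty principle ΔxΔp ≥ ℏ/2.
No, it violates the uncertainty principle (impossible measurement).

Calculate the product ΔxΔp:
ΔxΔp = (1.790e-09 m) × (7.921e-27 kg·m/s)
ΔxΔp = 1.418e-35 J·s

Compare to the minimum allowed value ℏ/2:
ℏ/2 = 5.273e-35 J·s

Since ΔxΔp = 1.418e-35 J·s < 5.273e-35 J·s = ℏ/2,
the measurement violates the uncertainty principle.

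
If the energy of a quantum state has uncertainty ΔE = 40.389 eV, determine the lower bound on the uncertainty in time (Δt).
8.148 as

Using the energy-time uncertainty principle:
ΔEΔt ≥ ℏ/2

The minimum uncertainty in time is:
Δt_min = ℏ/(2ΔE)
Δt_min = (1.055e-34 J·s) / (2 × 6.471e-18 J)
Δt_min = 8.148e-18 s = 8.148 as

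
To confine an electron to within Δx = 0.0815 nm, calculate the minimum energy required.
1.434 eV

Localizing a particle requires giving it sufficient momentum uncertainty:

1. From uncertainty principle: Δp ≥ ℏ/(2Δx)
   Δp_min = (1.055e-34 J·s) / (2 × 8.150e-11 m)
   Δp_min = 6.470e-25 kg·m/s

2. This momentum uncertainty corresponds to kinetic energy:
   KE ≈ (Δp)²/(2m) = (6.470e-25)²/(2 × 9.109e-31 kg)
   KE = 2.298e-19 J = 1.434 eV

Tighter localization requires more energy.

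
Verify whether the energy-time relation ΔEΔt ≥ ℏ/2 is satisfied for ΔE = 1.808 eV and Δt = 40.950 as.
No, it violates the uncertainty relation.

Calculate the product ΔEΔt:
ΔE = 1.808 eV = 2.897e-19 J
ΔEΔt = (2.897e-19 J) × (4.095e-17 s)
ΔEΔt = 1.186e-35 J·s

Compare to the minimum allowed value ℏ/2:
ℏ/2 = 5.273e-35 J·s

Since ΔEΔt = 1.186e-35 J·s < 5.273e-35 J·s = ℏ/2,
this violates the uncertainty relation.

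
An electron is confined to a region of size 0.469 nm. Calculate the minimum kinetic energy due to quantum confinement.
43.303 meV

Using the uncertainty principle:

1. Position uncertainty: Δx ≈ 4.690e-10 m
2. Minimum momentum uncertainty: Δp = ℏ/(2Δx) = 1.124e-25 kg·m/s
3. Minimum kinetic energy:
   KE = (Δp)²/(2m) = (1.124e-25)²/(2 × 9.109e-31 kg)
   KE = 6.938e-21 J = 43.303 meV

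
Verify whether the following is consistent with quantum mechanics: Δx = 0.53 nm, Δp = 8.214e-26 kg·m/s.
No, it violates the uncertainty principle (impossible measurement).

Calculate the product ΔxΔp:
ΔxΔp = (5.300e-10 m) × (8.214e-26 kg·m/s)
ΔxΔp = 4.353e-35 J·s

Compare to the minimum allowed value ℏ/2:
ℏ/2 = 5.273e-35 J·s

Since ΔxΔp = 4.353e-35 J·s < 5.273e-35 J·s = ℏ/2,
the measurement violates the uncertainty principle.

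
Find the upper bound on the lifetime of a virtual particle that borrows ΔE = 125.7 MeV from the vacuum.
2.618 ys

Using the energy-time uncertainty principle:
ΔEΔt ≥ ℏ/2

For a virtual particle borrowing energy ΔE, the maximum lifetime is:
Δt_max = ℏ/(2ΔE)

Converting energy:
ΔE = 125.7 MeV = 2.014e-11 J

Δt_max = (1.055e-34 J·s) / (2 × 2.014e-11 J)
Δt_max = 2.618e-24 s = 2.618 ys

Virtual particles with higher borrowed energy exist for shorter times.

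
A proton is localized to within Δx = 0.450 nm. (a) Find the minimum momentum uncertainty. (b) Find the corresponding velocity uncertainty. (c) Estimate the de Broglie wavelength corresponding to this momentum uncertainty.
(a) Δp_min = 1.172 × 10^-25 kg·m/s
(b) Δv_min = 70.054 m/s
(c) λ_dB = 5.655 nm

Step-by-step:

(a) From the uncertainty principle:
Δp_min = ℏ/(2Δx) = (1.055e-34 J·s)/(2 × 4.500e-10 m) = 1.172e-25 kg·m/s

(b) The velocity uncertainty:
Δv = Δp/m = (1.172e-25 kg·m/s)/(1.673e-27 kg) = 7.005e+01 m/s = 70.054 m/s

(c) The de Broglie wavelength for this momentum:
λ = h/p = (6.626e-34 J·s)/(1.172e-25 kg·m/s) = 5.655e-09 m = 5.655 nm

Note: The de Broglie wavelength is comparable to the localization size, as expected from wave-particle duality.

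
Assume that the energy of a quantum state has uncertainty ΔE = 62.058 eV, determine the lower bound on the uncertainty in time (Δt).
5.303 as

Using the energy-time uncertainty principle:
ΔEΔt ≥ ℏ/2

The minimum uncertainty in time is:
Δt_min = ℏ/(2ΔE)
Δt_min = (1.055e-34 J·s) / (2 × 9.943e-18 J)
Δt_min = 5.303e-18 s = 5.303 as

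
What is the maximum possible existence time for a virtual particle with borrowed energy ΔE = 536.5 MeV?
6.134 × 10^-25 s

Using the energy-time uncertainty principle:
ΔEΔt ≥ ℏ/2

For a virtual particle borrowing energy ΔE, the maximum lifetime is:
Δt_max = ℏ/(2ΔE)

Converting energy:
ΔE = 536.5 MeV = 8.596e-11 J

Δt_max = (1.055e-34 J·s) / (2 × 8.596e-11 J)
Δt_max = 6.134e-25 s = 6.134 × 10^-25 s

Virtual particles with higher borrowed energy exist for shorter times.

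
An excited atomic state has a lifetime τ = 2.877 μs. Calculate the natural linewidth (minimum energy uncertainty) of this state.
114.392 peV

Using the energy-time uncertainty principle:
ΔEΔt ≥ ℏ/2

The lifetime τ represents the time uncertainty Δt.
The natural linewidth (minimum energy uncertainty) is:

ΔE = ℏ/(2τ)
ΔE = (1.055e-34 J·s) / (2 × 2.877e-06 s)
ΔE = 1.833e-29 J = 114.392 peV

This natural linewidth limits the precision of spectroscopic measurements.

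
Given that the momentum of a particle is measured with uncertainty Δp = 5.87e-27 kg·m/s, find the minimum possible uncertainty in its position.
8.983 nm

Using the Heisenberg uncertainty principle:
ΔxΔp ≥ ℏ/2

The minimum uncertainty in position is:
Δx_min = ℏ/(2Δp)
Δx_min = (1.055e-34 J·s) / (2 × 5.870e-27 kg·m/s)
Δx_min = 8.983e-09 m = 8.983 nm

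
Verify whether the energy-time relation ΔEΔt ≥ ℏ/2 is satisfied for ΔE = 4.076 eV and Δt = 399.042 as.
Yes, it satisfies the uncertainty relation.

Calculate the product ΔEΔt:
ΔE = 4.076 eV = 6.530e-19 J
ΔEΔt = (6.530e-19 J) × (3.990e-16 s)
ΔEΔt = 2.606e-34 J·s

Compare to the minimum allowed value ℏ/2:
ℏ/2 = 5.273e-35 J·s

Since ΔEΔt = 2.606e-34 J·s ≥ 5.273e-35 J·s = ℏ/2,
this satisfies the uncertainty relation.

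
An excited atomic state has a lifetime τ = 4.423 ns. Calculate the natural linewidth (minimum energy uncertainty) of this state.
74.408 neV

Using the energy-time uncertainty principle:
ΔEΔt ≥ ℏ/2

The lifetime τ represents the time uncertainty Δt.
The natural linewidth (minimum energy uncertainty) is:

ΔE = ℏ/(2τ)
ΔE = (1.055e-34 J·s) / (2 × 4.423e-09 s)
ΔE = 1.192e-26 J = 74.408 neV

This natural linewidth limits the precision of spectroscopic measurements.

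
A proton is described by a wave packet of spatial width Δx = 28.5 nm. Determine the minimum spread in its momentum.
1.850 × 10^-27 kg·m/s

For a wave packet, the spatial width Δx and momentum spread Δp are related by the uncertainty principle:
ΔxΔp ≥ ℏ/2

The minimum momentum spread is:
Δp_min = ℏ/(2Δx)
Δp_min = (1.055e-34 J·s) / (2 × 2.850e-08 m)
Δp_min = 1.850e-27 kg·m/s

A wave packet cannot have both a well-defined position and well-defined momentum.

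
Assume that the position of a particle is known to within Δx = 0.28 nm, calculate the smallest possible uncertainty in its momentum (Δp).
1.883 × 10^-25 kg·m/s

Using the Heisenberg uncertainty principle:
ΔxΔp ≥ ℏ/2

The minimum uncertainty in momentum is:
Δp_min = ℏ/(2Δx)
Δp_min = (1.055e-34 J·s) / (2 × 2.800e-10 m)
Δp_min = 1.883e-25 kg·m/s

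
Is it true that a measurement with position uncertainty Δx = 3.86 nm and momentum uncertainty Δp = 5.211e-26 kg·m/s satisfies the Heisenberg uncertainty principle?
Yes, it satisfies the uncertainty principle.

Calculate the product ΔxΔp:
ΔxΔp = (3.860e-09 m) × (5.211e-26 kg·m/s)
ΔxΔp = 2.011e-34 J·s

Compare to the minimum allowed value ℏ/2:
ℏ/2 = 5.273e-35 J·s

Since ΔxΔp = 2.011e-34 J·s ≥ 5.273e-35 J·s = ℏ/2,
the measurement satisfies the uncertainty principle.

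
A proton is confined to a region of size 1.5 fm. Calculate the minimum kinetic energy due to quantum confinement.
2.306 MeV

Using the uncertainty principle:

1. Position uncertainty: Δx ≈ 1.500e-15 m
2. Minimum momentum uncertainty: Δp = ℏ/(2Δx) = 3.515e-20 kg·m/s
3. Minimum kinetic energy:
   KE = (Δp)²/(2m) = (3.515e-20)²/(2 × 1.673e-27 kg)
   KE = 3.694e-13 J = 2.306 MeV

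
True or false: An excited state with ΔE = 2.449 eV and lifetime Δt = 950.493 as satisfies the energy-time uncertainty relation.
Yes, it satisfies the uncertainty relation.

Calculate the product ΔEΔt:
ΔE = 2.449 eV = 3.924e-19 J
ΔEΔt = (3.924e-19 J) × (9.505e-16 s)
ΔEΔt = 3.729e-34 J·s

Compare to the minimum allowed value ℏ/2:
ℏ/2 = 5.273e-35 J·s

Since ΔEΔt = 3.729e-34 J·s ≥ 5.273e-35 J·s = ℏ/2,
this satisfies the uncertainty relation.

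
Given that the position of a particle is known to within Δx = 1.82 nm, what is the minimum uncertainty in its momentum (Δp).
2.897 × 10^-26 kg·m/s

Using the Heisenberg uncertainty principle:
ΔxΔp ≥ ℏ/2

The minimum uncertainty in momentum is:
Δp_min = ℏ/(2Δx)
Δp_min = (1.055e-34 J·s) / (2 × 1.820e-09 m)
Δp_min = 2.897e-26 kg·m/s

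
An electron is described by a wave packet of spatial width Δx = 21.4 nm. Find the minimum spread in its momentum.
2.464 × 10^-27 kg·m/s

For a wave packet, the spatial width Δx and momentum spread Δp are related by the uncertainty principle:
ΔxΔp ≥ ℏ/2

The minimum momentum spread is:
Δp_min = ℏ/(2Δx)
Δp_min = (1.055e-34 J·s) / (2 × 2.140e-08 m)
Δp_min = 2.464e-27 kg·m/s

A wave packet cannot have both a well-defined position and well-defined momentum.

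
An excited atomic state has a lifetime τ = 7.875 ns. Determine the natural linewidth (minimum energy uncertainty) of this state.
41.791 neV

Using the energy-time uncertainty principle:
ΔEΔt ≥ ℏ/2

The lifetime τ represents the time uncertainty Δt.
The natural linewidth (minimum energy uncertainty) is:

ΔE = ℏ/(2τ)
ΔE = (1.055e-34 J·s) / (2 × 7.875e-09 s)
ΔE = 6.696e-27 J = 41.791 neV

This natural linewidth limits the precision of spectroscopic measurements.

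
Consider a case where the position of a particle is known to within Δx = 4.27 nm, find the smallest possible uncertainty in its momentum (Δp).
1.235 × 10^-26 kg·m/s

Using the Heisenberg uncertainty principle:
ΔxΔp ≥ ℏ/2

The minimum uncertainty in momentum is:
Δp_min = ℏ/(2Δx)
Δp_min = (1.055e-34 J·s) / (2 × 4.270e-09 m)
Δp_min = 1.235e-26 kg·m/s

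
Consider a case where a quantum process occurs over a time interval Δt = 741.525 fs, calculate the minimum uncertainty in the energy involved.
443.823 μeV

Using the energy-time uncertainty principle:
ΔEΔt ≥ ℏ/2

The minimum uncertainty in energy is:
ΔE_min = ℏ/(2Δt)
ΔE_min = (1.055e-34 J·s) / (2 × 7.415e-13 s)
ΔE_min = 7.111e-23 J = 443.823 μeV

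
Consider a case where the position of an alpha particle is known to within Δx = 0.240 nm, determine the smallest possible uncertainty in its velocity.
33.065 m/s

Using the Heisenberg uncertainty principle and Δp = mΔv:
ΔxΔp ≥ ℏ/2
Δx(mΔv) ≥ ℏ/2

The minimum uncertainty in velocity is:
Δv_min = ℏ/(2mΔx)
Δv_min = (1.055e-34 J·s) / (2 × 6.645e-27 kg × 2.400e-10 m)
Δv_min = 3.306e+01 m/s = 33.065 m/s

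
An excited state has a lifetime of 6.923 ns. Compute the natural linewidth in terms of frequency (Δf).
11.495 MHz

Using the energy-time uncertainty principle and E = hf:
ΔEΔt ≥ ℏ/2
hΔf·Δt ≥ ℏ/2

The minimum frequency uncertainty is:
Δf = ℏ/(2hτ) = 1/(4πτ)
Δf = 1/(4π × 6.923e-09 s)
Δf = 1.149e+07 Hz = 11.495 MHz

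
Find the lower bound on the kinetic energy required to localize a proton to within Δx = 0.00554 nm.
169.019 meV

Localizing a particle requires giving it sufficient momentum uncertainty:

1. From uncertainty principle: Δp ≥ ℏ/(2Δx)
   Δp_min = (1.055e-34 J·s) / (2 × 5.540e-12 m)
   Δp_min = 9.518e-24 kg·m/s

2. This momentum uncertainty corresponds to kinetic energy:
   KE ≈ (Δp)²/(2m) = (9.518e-24)²/(2 × 1.673e-27 kg)
   KE = 2.708e-20 J = 169.019 meV

Tighter localization requires more energy.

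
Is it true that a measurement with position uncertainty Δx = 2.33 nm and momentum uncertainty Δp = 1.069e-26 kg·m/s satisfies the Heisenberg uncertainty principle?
No, it violates the uncertainty principle (impossible measurement).

Calculate the product ΔxΔp:
ΔxΔp = (2.330e-09 m) × (1.069e-26 kg·m/s)
ΔxΔp = 2.491e-35 J·s

Compare to the minimum allowed value ℏ/2:
ℏ/2 = 5.273e-35 J·s

Since ΔxΔp = 2.491e-35 J·s < 5.273e-35 J·s = ℏ/2,
the measurement violates the uncertainty principle.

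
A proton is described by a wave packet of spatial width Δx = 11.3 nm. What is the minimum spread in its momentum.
4.666 × 10^-27 kg·m/s

For a wave packet, the spatial width Δx and momentum spread Δp are related by the uncertainty principle:
ΔxΔp ≥ ℏ/2

The minimum momentum spread is:
Δp_min = ℏ/(2Δx)
Δp_min = (1.055e-34 J·s) / (2 × 1.130e-08 m)
Δp_min = 4.666e-27 kg·m/s

A wave packet cannot have both a well-defined position and well-defined momentum.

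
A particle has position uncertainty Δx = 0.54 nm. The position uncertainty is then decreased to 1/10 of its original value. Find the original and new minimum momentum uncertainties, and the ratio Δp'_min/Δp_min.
Original Δp_min = 9.765 × 10^-26 kg·m/s; new Δp'_min = 9.765 × 10^-25 kg·m/s; ratio Δp'_min/Δp_min = 10.

From the uncertainty principle ΔxΔp ≥ ℏ/2, the minimum momentum uncertainty is Δp_min = ℏ/(2Δx).

Original (Δx = 0.54 nm = 5.400e-10 m):
Δp_min = (1.055e-34 J·s)/(2 × 5.400e-10 m) = 9.765e-26 kg·m/s

When Δx → (1/10)Δx:
Δp'_min = ℏ/(2 × (1/10)Δx) = 10 × ℏ/(2Δx) = 10 × Δp_min
Δp'_min = 10 × 9.765e-26 kg·m/s = 9.765e-25 kg·m/s

Since Δp_min ∝ 1/Δx, when Δx is decreased to 1/10 of its original value, Δp_min increases to 10 times its original value.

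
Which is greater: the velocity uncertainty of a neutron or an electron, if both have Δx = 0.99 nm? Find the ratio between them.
The electron has the larger minimum velocity uncertainty, by a ratio of 1838.7.

For both particles, Δp_min = ℏ/(2Δx) = 5.326e-26 kg·m/s (same for both).

The velocity uncertainty is Δv = Δp/m:
- neutron: Δv = 5.326e-26 / 1.675e-27 = 3.180e+01 m/s = 31.799 m/s
- electron: Δv = 5.326e-26 / 9.109e-31 = 5.847e+04 m/s = 58.469 km/s

Ratio: 5.847e+04 / 3.180e+01 = 1838.7

The lighter particle has larger velocity uncertainty because Δv ∝ 1/m.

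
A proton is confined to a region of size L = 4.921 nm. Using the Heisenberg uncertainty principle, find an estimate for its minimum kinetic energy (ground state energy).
214.214 neV

Using the uncertainty principle to estimate ground state energy:

1. The position uncertainty is approximately the confinement size:
   Δx ≈ L = 4.921e-09 m

2. From ΔxΔp ≥ ℏ/2, the minimum momentum uncertainty is:
   Δp ≈ ℏ/(2L) = 1.072e-26 kg·m/s

3. The kinetic energy is approximately:
   KE ≈ (Δp)²/(2m) = (1.072e-26)²/(2 × 1.673e-27 kg)
   KE ≈ 3.432e-26 J = 214.214 neV

This is an order-of-magnitude estimate of the ground state energy.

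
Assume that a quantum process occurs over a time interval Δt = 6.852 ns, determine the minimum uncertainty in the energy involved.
48.031 neV

Using the energy-time uncertainty principle:
ΔEΔt ≥ ℏ/2

The minimum uncertainty in energy is:
ΔE_min = ℏ/(2Δt)
ΔE_min = (1.055e-34 J·s) / (2 × 6.852e-09 s)
ΔE_min = 7.695e-27 J = 48.031 neV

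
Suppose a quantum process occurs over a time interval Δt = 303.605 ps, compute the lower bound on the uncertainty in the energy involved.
1.084 μeV

Using the energy-time uncertainty principle:
ΔEΔt ≥ ℏ/2

The minimum uncertainty in energy is:
ΔE_min = ℏ/(2Δt)
ΔE_min = (1.055e-34 J·s) / (2 × 3.036e-10 s)
ΔE_min = 1.737e-25 J = 1.084 μeV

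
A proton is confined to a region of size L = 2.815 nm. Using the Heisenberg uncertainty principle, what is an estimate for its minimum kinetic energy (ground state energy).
654.632 neV

Using the uncertainty principle to estimate ground state energy:

1. The position uncertainty is approximately the confinement size:
   Δx ≈ L = 2.815e-09 m

2. From ΔxΔp ≥ ℏ/2, the minimum momentum uncertainty is:
   Δp ≈ ℏ/(2L) = 1.873e-26 kg·m/s

3. The kinetic energy is approximately:
   KE ≈ (Δp)²/(2m) = (1.873e-26)²/(2 × 1.673e-27 kg)
   KE ≈ 1.049e-25 J = 654.632 neV

This is an order-of-magnitude estimate of the ground state energy.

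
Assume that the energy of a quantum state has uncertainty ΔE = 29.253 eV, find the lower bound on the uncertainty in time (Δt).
11.250 as

Using the energy-time uncertainty principle:
ΔEΔt ≥ ℏ/2

The minimum uncertainty in time is:
Δt_min = ℏ/(2ΔE)
Δt_min = (1.055e-34 J·s) / (2 × 4.687e-18 J)
Δt_min = 1.125e-17 s = 11.250 as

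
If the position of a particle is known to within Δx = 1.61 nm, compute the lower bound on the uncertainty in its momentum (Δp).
3.275 × 10^-26 kg·m/s

Using the Heisenberg uncertainty principle:
ΔxΔp ≥ ℏ/2

The minimum uncertainty in momentum is:
Δp_min = ℏ/(2Δx)
Δp_min = (1.055e-34 J·s) / (2 × 1.610e-09 m)
Δp_min = 3.275e-26 kg·m/s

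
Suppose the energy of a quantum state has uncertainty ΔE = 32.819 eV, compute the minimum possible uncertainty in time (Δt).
10.028 as

Using the energy-time uncertainty principle:
ΔEΔt ≥ ℏ/2

The minimum uncertainty in time is:
Δt_min = ℏ/(2ΔE)
Δt_min = (1.055e-34 J·s) / (2 × 5.258e-18 J)
Δt_min = 1.003e-17 s = 10.028 as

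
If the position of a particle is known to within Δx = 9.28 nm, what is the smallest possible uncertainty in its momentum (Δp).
5.682 × 10^-27 kg·m/s

Using the Heisenberg uncertainty principle:
ΔxΔp ≥ ℏ/2

The minimum uncertainty in momentum is:
Δp_min = ℏ/(2Δx)
Δp_min = (1.055e-34 J·s) / (2 × 9.280e-09 m)
Δp_min = 5.682e-27 kg·m/s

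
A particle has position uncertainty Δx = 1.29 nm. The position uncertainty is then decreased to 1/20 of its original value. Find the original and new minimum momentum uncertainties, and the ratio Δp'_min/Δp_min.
Original Δp_min = 4.087 × 10^-26 kg·m/s; new Δp'_min = 8.175 × 10^-25 kg·m/s; ratio Δp'_min/Δp_min = 20.

From the uncertainty principle ΔxΔp ≥ ℏ/2, the minimum momentum uncertainty is Δp_min = ℏ/(2Δx).

Original (Δx = 1.29 nm = 1.290e-09 m):
Δp_min = (1.055e-34 J·s)/(2 × 1.290e-09 m) = 4.087e-26 kg·m/s

When Δx → (1/20)Δx:
Δp'_min = ℏ/(2 × (1/20)Δx) = 20 × ℏ/(2Δx) = 20 × Δp_min
Δp'_min = 20 × 4.087e-26 kg·m/s = 8.175e-25 kg·m/s

Since Δp_min ∝ 1/Δx, when Δx is decreased to 1/20 of its original value, Δp_min increases to 20 times its original value.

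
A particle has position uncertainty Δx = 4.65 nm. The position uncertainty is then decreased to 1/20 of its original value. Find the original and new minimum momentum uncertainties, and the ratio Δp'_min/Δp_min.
Original Δp_min = 1.134 × 10^-26 kg·m/s; new Δp'_min = 2.268 × 10^-25 kg·m/s; ratio Δp'_min/Δp_min = 20.

From the uncertainty principle ΔxΔp ≥ ℏ/2, the minimum momentum uncertainty is Δp_min = ℏ/(2Δx).

Original (Δx = 4.65 nm = 4.650e-09 m):
Δp_min = (1.055e-34 J·s)/(2 × 4.650e-09 m) = 1.134e-26 kg·m/s

When Δx → (1/20)Δx:
Δp'_min = ℏ/(2 × (1/20)Δx) = 20 × ℏ/(2Δx) = 20 × Δp_min
Δp'_min = 20 × 1.134e-26 kg·m/s = 2.268e-25 kg·m/s

Since Δp_min ∝ 1/Δx, when Δx is decreased to 1/20 of its original value, Δp_min increases to 20 times its original value.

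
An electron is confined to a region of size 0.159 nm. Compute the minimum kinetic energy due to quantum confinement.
376.763 meV

Using the uncertainty principle:

1. Position uncertainty: Δx ≈ 1.590e-10 m
2. Minimum momentum uncertainty: Δp = ℏ/(2Δx) = 3.316e-25 kg·m/s
3. Minimum kinetic energy:
   KE = (Δp)²/(2m) = (3.316e-25)²/(2 × 9.109e-31 kg)
   KE = 6.036e-20 J = 376.763 meV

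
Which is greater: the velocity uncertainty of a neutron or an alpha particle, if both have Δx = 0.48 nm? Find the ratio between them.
The neutron has the larger minimum velocity uncertainty, by a ratio of 4.0.

For both particles, Δp_min = ℏ/(2Δx) = 1.099e-25 kg·m/s (same for both).

The velocity uncertainty is Δv = Δp/m:
- neutron: Δv = 1.099e-25 / 1.675e-27 = 6.559e+01 m/s = 65.586 m/s
- alpha particle: Δv = 1.099e-25 / 6.645e-27 = 1.653e+01 m/s = 16.532 m/s

Ratio: 6.559e+01 / 1.653e+01 = 4.0

The lighter particle has larger velocity uncertainty because Δv ∝ 1/m.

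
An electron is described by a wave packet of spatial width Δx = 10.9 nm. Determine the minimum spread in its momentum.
4.837 × 10^-27 kg·m/s

For a wave packet, the spatial width Δx and momentum spread Δp are related by the uncertainty principle:
ΔxΔp ≥ ℏ/2

The minimum momentum spread is:
Δp_min = ℏ/(2Δx)
Δp_min = (1.055e-34 J·s) / (2 × 1.090e-08 m)
Δp_min = 4.837e-27 kg·m/s

A wave packet cannot have both a well-defined position and well-defined momentum.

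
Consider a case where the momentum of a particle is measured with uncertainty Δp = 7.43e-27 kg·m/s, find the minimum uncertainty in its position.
7.097 nm

Using the Heisenberg uncertainty principle:
ΔxΔp ≥ ℏ/2

The minimum uncertainty in position is:
Δx_min = ℏ/(2Δp)
Δx_min = (1.055e-34 J·s) / (2 × 7.430e-27 kg·m/s)
Δx_min = 7.097e-09 m = 7.097 nm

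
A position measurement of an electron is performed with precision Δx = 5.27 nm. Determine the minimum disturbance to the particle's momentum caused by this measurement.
1.001 × 10^-26 kg·m/s

The uncertainty principle implies that measuring position disturbs momentum:
ΔxΔp ≥ ℏ/2

When we measure position with precision Δx, we necessarily introduce a momentum uncertainty:
Δp ≥ ℏ/(2Δx)
Δp_min = (1.055e-34 J·s) / (2 × 5.270e-09 m)
Δp_min = 1.001e-26 kg·m/s

The more precisely we measure position, the greater the momentum disturbance.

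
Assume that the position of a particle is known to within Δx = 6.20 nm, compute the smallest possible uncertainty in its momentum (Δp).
8.505 × 10^-27 kg·m/s

Using the Heisenberg uncertainty principle:
ΔxΔp ≥ ℏ/2

The minimum uncertainty in momentum is:
Δp_min = ℏ/(2Δx)
Δp_min = (1.055e-34 J·s) / (2 × 6.200e-09 m)
Δp_min = 8.505e-27 kg·m/s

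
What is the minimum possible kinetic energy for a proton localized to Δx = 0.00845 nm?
72.651 meV

Localizing a particle requires giving it sufficient momentum uncertainty:

1. From uncertainty principle: Δp ≥ ℏ/(2Δx)
   Δp_min = (1.055e-34 J·s) / (2 × 8.450e-12 m)
   Δp_min = 6.240e-24 kg·m/s

2. This momentum uncertainty corresponds to kinetic energy:
   KE ≈ (Δp)²/(2m) = (6.240e-24)²/(2 × 1.673e-27 kg)
   KE = 1.164e-20 J = 72.651 meV

Tighter localization requires more energy.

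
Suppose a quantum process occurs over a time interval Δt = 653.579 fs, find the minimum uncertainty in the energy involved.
503.544 μeV

Using the energy-time uncertainty principle:
ΔEΔt ≥ ℏ/2

The minimum uncertainty in energy is:
ΔE_min = ℏ/(2Δt)
ΔE_min = (1.055e-34 J·s) / (2 × 6.536e-13 s)
ΔE_min = 8.068e-23 J = 503.544 μeV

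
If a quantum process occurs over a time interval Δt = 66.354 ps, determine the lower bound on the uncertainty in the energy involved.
4.960 μeV

Using the energy-time uncertainty principle:
ΔEΔt ≥ ℏ/2

The minimum uncertainty in energy is:
ΔE_min = ℏ/(2Δt)
ΔE_min = (1.055e-34 J·s) / (2 × 6.635e-11 s)
ΔE_min = 7.947e-25 J = 4.960 μeV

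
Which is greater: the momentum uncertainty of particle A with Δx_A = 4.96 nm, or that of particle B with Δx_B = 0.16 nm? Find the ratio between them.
Particle B has the larger minimum momentum uncertainty, by a factor of 31.00.

For each particle, the minimum momentum uncertainty is Δp_min = ℏ/(2Δx):

Particle A: Δp_A = ℏ/(2×4.960e-09 m) = 1.063e-26 kg·m/s
Particle B: Δp_B = ℏ/(2×1.600e-10 m) = 3.296e-25 kg·m/s

Ratio: Δp_B/Δp_A = 31.00

Since Δp_min ∝ 1/Δx, the particle with smaller position uncertainty (B) has larger momentum uncertainty.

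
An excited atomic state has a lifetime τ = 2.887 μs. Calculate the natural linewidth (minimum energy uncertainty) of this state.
113.996 peV

Using the energy-time uncertainty principle:
ΔEΔt ≥ ℏ/2

The lifetime τ represents the time uncertainty Δt.
The natural linewidth (minimum energy uncertainty) is:

ΔE = ℏ/(2τ)
ΔE = (1.055e-34 J·s) / (2 × 2.887e-06 s)
ΔE = 1.826e-29 J = 113.996 peV

This natural linewidth limits the precision of spectroscopic measurements.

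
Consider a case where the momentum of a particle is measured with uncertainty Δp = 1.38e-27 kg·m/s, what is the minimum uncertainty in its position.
38.209 nm

Using the Heisenberg uncertainty principle:
ΔxΔp ≥ ℏ/2

The minimum uncertainty in position is:
Δx_min = ℏ/(2Δp)
Δx_min = (1.055e-34 J·s) / (2 × 1.380e-27 kg·m/s)
Δx_min = 3.821e-08 m = 38.209 nm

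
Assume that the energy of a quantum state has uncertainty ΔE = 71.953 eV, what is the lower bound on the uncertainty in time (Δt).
4.574 as

Using the energy-time uncertainty principle:
ΔEΔt ≥ ℏ/2

The minimum uncertainty in time is:
Δt_min = ℏ/(2ΔE)
Δt_min = (1.055e-34 J·s) / (2 × 1.153e-17 J)
Δt_min = 4.574e-18 s = 4.574 as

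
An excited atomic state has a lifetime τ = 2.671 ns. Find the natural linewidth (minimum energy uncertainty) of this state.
123.215 neV

Using the energy-time uncertainty principle:
ΔEΔt ≥ ℏ/2

The lifetime τ represents the time uncertainty Δt.
The natural linewidth (minimum energy uncertainty) is:

ΔE = ℏ/(2τ)
ΔE = (1.055e-34 J·s) / (2 × 2.671e-09 s)
ΔE = 1.974e-26 J = 123.215 neV

This natural linewidth limits the precision of spectroscopic measurements.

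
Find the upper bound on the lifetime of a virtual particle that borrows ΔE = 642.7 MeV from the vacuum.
5.121 × 10^-25 s

Using the energy-time uncertainty principle:
ΔEΔt ≥ ℏ/2

For a virtual particle borrowing energy ΔE, the maximum lifetime is:
Δt_max = ℏ/(2ΔE)

Converting energy:
ΔE = 642.7 MeV = 1.030e-10 J

Δt_max = (1.055e-34 J·s) / (2 × 1.030e-10 J)
Δt_max = 5.121e-25 s = 5.121 × 10^-25 s

Virtual particles with higher borrowed energy exist for shorter times.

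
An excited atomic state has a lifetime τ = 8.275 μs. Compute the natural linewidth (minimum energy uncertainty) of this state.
39.771 peV

Using the energy-time uncertainty principle:
ΔEΔt ≥ ℏ/2

The lifetime τ represents the time uncertainty Δt.
The natural linewidth (minimum energy uncertainty) is:

ΔE = ℏ/(2τ)
ΔE = (1.055e-34 J·s) / (2 × 8.275e-06 s)
ΔE = 6.372e-30 J = 39.771 peV

This natural linewidth limits the precision of spectroscopic measurements.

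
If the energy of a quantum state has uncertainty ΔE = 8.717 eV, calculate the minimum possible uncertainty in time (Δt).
37.755 as

Using the energy-time uncertainty principle:
ΔEΔt ≥ ℏ/2

The minimum uncertainty in time is:
Δt_min = ℏ/(2ΔE)
Δt_min = (1.055e-34 J·s) / (2 × 1.397e-18 J)
Δt_min = 3.775e-17 s = 37.755 as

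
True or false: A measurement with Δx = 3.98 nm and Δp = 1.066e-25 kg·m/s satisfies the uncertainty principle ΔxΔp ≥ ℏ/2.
Yes, it satisfies the uncertainty principle.

Calculate the product ΔxΔp:
ΔxΔp = (3.980e-09 m) × (1.066e-25 kg·m/s)
ΔxΔp = 4.243e-34 J·s

Compare to the minimum allowed value ℏ/2:
ℏ/2 = 5.273e-35 J·s

Since ΔxΔp = 4.243e-34 J·s ≥ 5.273e-35 J·s = ℏ/2,
the measurement satisfies the uncertainty principle.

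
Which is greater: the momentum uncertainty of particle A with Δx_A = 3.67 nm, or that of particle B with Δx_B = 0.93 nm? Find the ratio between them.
Particle B has the larger minimum momentum uncertainty, by a factor of 3.95.

For each particle, the minimum momentum uncertainty is Δp_min = ℏ/(2Δx):

Particle A: Δp_A = ℏ/(2×3.670e-09 m) = 1.437e-26 kg·m/s
Particle B: Δp_B = ℏ/(2×9.300e-10 m) = 5.670e-26 kg·m/s

Ratio: Δp_B/Δp_A = 3.95

Since Δp_min ∝ 1/Δx, the particle with smaller position uncertainty (B) has larger momentum uncertainty.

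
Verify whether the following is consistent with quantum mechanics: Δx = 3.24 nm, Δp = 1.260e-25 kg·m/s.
Yes, it satisfies the uncertainty principle.

Calculate the product ΔxΔp:
ΔxΔp = (3.240e-09 m) × (1.260e-25 kg·m/s)
ΔxΔp = 4.082e-34 J·s

Compare to the minimum allowed value ℏ/2:
ℏ/2 = 5.273e-35 J·s

Since ΔxΔp = 4.082e-34 J·s ≥ 5.273e-35 J·s = ℏ/2,
the measurement satisfies the uncertainty principle.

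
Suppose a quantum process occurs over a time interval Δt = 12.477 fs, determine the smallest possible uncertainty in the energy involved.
26.377 meV

Using the energy-time uncertainty principle:
ΔEΔt ≥ ℏ/2

The minimum uncertainty in energy is:
ΔE_min = ℏ/(2Δt)
ΔE_min = (1.055e-34 J·s) / (2 × 1.248e-14 s)
ΔE_min = 4.226e-21 J = 26.377 meV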